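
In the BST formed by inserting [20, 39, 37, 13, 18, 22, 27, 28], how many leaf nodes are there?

Tree built from: [20, 39, 37, 13, 18, 22, 27, 28]
Tree (level-order array): [20, 13, 39, None, 18, 37, None, None, None, 22, None, None, 27, None, 28]
Rule: A leaf has 0 children.
Per-node child counts:
  node 20: 2 child(ren)
  node 13: 1 child(ren)
  node 18: 0 child(ren)
  node 39: 1 child(ren)
  node 37: 1 child(ren)
  node 22: 1 child(ren)
  node 27: 1 child(ren)
  node 28: 0 child(ren)
Matching nodes: [18, 28]
Count of leaf nodes: 2


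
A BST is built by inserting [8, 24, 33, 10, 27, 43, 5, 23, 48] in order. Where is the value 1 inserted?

Starting tree (level order): [8, 5, 24, None, None, 10, 33, None, 23, 27, 43, None, None, None, None, None, 48]
Insertion path: 8 -> 5
Result: insert 1 as left child of 5
Final tree (level order): [8, 5, 24, 1, None, 10, 33, None, None, None, 23, 27, 43, None, None, None, None, None, 48]


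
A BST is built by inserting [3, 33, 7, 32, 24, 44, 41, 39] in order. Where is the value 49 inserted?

Starting tree (level order): [3, None, 33, 7, 44, None, 32, 41, None, 24, None, 39]
Insertion path: 3 -> 33 -> 44
Result: insert 49 as right child of 44
Final tree (level order): [3, None, 33, 7, 44, None, 32, 41, 49, 24, None, 39]


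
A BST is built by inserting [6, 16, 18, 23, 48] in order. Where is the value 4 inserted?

Starting tree (level order): [6, None, 16, None, 18, None, 23, None, 48]
Insertion path: 6
Result: insert 4 as left child of 6
Final tree (level order): [6, 4, 16, None, None, None, 18, None, 23, None, 48]


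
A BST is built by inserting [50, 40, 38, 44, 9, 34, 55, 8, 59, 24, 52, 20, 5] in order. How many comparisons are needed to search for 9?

Search path for 9: 50 -> 40 -> 38 -> 9
Found: True
Comparisons: 4


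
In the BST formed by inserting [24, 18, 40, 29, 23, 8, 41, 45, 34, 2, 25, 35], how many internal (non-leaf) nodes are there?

Tree built from: [24, 18, 40, 29, 23, 8, 41, 45, 34, 2, 25, 35]
Tree (level-order array): [24, 18, 40, 8, 23, 29, 41, 2, None, None, None, 25, 34, None, 45, None, None, None, None, None, 35]
Rule: An internal node has at least one child.
Per-node child counts:
  node 24: 2 child(ren)
  node 18: 2 child(ren)
  node 8: 1 child(ren)
  node 2: 0 child(ren)
  node 23: 0 child(ren)
  node 40: 2 child(ren)
  node 29: 2 child(ren)
  node 25: 0 child(ren)
  node 34: 1 child(ren)
  node 35: 0 child(ren)
  node 41: 1 child(ren)
  node 45: 0 child(ren)
Matching nodes: [24, 18, 8, 40, 29, 34, 41]
Count of internal (non-leaf) nodes: 7


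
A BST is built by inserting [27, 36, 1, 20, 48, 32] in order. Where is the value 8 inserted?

Starting tree (level order): [27, 1, 36, None, 20, 32, 48]
Insertion path: 27 -> 1 -> 20
Result: insert 8 as left child of 20
Final tree (level order): [27, 1, 36, None, 20, 32, 48, 8]


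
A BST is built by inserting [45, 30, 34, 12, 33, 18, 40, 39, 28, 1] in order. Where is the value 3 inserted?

Starting tree (level order): [45, 30, None, 12, 34, 1, 18, 33, 40, None, None, None, 28, None, None, 39]
Insertion path: 45 -> 30 -> 12 -> 1
Result: insert 3 as right child of 1
Final tree (level order): [45, 30, None, 12, 34, 1, 18, 33, 40, None, 3, None, 28, None, None, 39]


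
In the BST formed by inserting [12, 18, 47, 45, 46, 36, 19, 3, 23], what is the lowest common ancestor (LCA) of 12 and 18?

Tree insertion order: [12, 18, 47, 45, 46, 36, 19, 3, 23]
Tree (level-order array): [12, 3, 18, None, None, None, 47, 45, None, 36, 46, 19, None, None, None, None, 23]
In a BST, the LCA of p=12, q=18 is the first node v on the
root-to-leaf path with p <= v <= q (go left if both < v, right if both > v).
Walk from root:
  at 12: 12 <= 12 <= 18, this is the LCA
LCA = 12


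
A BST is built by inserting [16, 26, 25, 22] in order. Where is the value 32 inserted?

Starting tree (level order): [16, None, 26, 25, None, 22]
Insertion path: 16 -> 26
Result: insert 32 as right child of 26
Final tree (level order): [16, None, 26, 25, 32, 22]


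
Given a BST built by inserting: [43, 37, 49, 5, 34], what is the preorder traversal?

Tree insertion order: [43, 37, 49, 5, 34]
Tree (level-order array): [43, 37, 49, 5, None, None, None, None, 34]
Preorder traversal: [43, 37, 5, 34, 49]


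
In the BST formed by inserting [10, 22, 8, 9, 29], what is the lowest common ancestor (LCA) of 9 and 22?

Tree insertion order: [10, 22, 8, 9, 29]
Tree (level-order array): [10, 8, 22, None, 9, None, 29]
In a BST, the LCA of p=9, q=22 is the first node v on the
root-to-leaf path with p <= v <= q (go left if both < v, right if both > v).
Walk from root:
  at 10: 9 <= 10 <= 22, this is the LCA
LCA = 10


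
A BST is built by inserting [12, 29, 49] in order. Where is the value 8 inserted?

Starting tree (level order): [12, None, 29, None, 49]
Insertion path: 12
Result: insert 8 as left child of 12
Final tree (level order): [12, 8, 29, None, None, None, 49]


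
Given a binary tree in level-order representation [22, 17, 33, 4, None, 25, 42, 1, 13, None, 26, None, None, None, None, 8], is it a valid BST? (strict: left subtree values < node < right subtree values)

Level-order array: [22, 17, 33, 4, None, 25, 42, 1, 13, None, 26, None, None, None, None, 8]
Validate using subtree bounds (lo, hi): at each node, require lo < value < hi,
then recurse left with hi=value and right with lo=value.
Preorder trace (stopping at first violation):
  at node 22 with bounds (-inf, +inf): OK
  at node 17 with bounds (-inf, 22): OK
  at node 4 with bounds (-inf, 17): OK
  at node 1 with bounds (-inf, 4): OK
  at node 13 with bounds (4, 17): OK
  at node 8 with bounds (4, 13): OK
  at node 33 with bounds (22, +inf): OK
  at node 25 with bounds (22, 33): OK
  at node 26 with bounds (25, 33): OK
  at node 42 with bounds (33, +inf): OK
No violation found at any node.
Result: Valid BST


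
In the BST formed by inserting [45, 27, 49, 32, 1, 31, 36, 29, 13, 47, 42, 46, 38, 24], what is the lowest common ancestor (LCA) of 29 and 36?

Tree insertion order: [45, 27, 49, 32, 1, 31, 36, 29, 13, 47, 42, 46, 38, 24]
Tree (level-order array): [45, 27, 49, 1, 32, 47, None, None, 13, 31, 36, 46, None, None, 24, 29, None, None, 42, None, None, None, None, None, None, 38]
In a BST, the LCA of p=29, q=36 is the first node v on the
root-to-leaf path with p <= v <= q (go left if both < v, right if both > v).
Walk from root:
  at 45: both 29 and 36 < 45, go left
  at 27: both 29 and 36 > 27, go right
  at 32: 29 <= 32 <= 36, this is the LCA
LCA = 32


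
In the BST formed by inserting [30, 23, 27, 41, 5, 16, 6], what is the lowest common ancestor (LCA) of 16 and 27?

Tree insertion order: [30, 23, 27, 41, 5, 16, 6]
Tree (level-order array): [30, 23, 41, 5, 27, None, None, None, 16, None, None, 6]
In a BST, the LCA of p=16, q=27 is the first node v on the
root-to-leaf path with p <= v <= q (go left if both < v, right if both > v).
Walk from root:
  at 30: both 16 and 27 < 30, go left
  at 23: 16 <= 23 <= 27, this is the LCA
LCA = 23


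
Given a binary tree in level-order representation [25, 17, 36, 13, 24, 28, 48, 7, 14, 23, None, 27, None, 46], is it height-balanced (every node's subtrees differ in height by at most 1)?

Tree (level-order array): [25, 17, 36, 13, 24, 28, 48, 7, 14, 23, None, 27, None, 46]
Definition: a tree is height-balanced if, at every node, |h(left) - h(right)| <= 1 (empty subtree has height -1).
Bottom-up per-node check:
  node 7: h_left=-1, h_right=-1, diff=0 [OK], height=0
  node 14: h_left=-1, h_right=-1, diff=0 [OK], height=0
  node 13: h_left=0, h_right=0, diff=0 [OK], height=1
  node 23: h_left=-1, h_right=-1, diff=0 [OK], height=0
  node 24: h_left=0, h_right=-1, diff=1 [OK], height=1
  node 17: h_left=1, h_right=1, diff=0 [OK], height=2
  node 27: h_left=-1, h_right=-1, diff=0 [OK], height=0
  node 28: h_left=0, h_right=-1, diff=1 [OK], height=1
  node 46: h_left=-1, h_right=-1, diff=0 [OK], height=0
  node 48: h_left=0, h_right=-1, diff=1 [OK], height=1
  node 36: h_left=1, h_right=1, diff=0 [OK], height=2
  node 25: h_left=2, h_right=2, diff=0 [OK], height=3
All nodes satisfy the balance condition.
Result: Balanced


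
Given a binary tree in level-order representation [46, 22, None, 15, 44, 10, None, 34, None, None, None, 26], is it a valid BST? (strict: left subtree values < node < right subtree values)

Level-order array: [46, 22, None, 15, 44, 10, None, 34, None, None, None, 26]
Validate using subtree bounds (lo, hi): at each node, require lo < value < hi,
then recurse left with hi=value and right with lo=value.
Preorder trace (stopping at first violation):
  at node 46 with bounds (-inf, +inf): OK
  at node 22 with bounds (-inf, 46): OK
  at node 15 with bounds (-inf, 22): OK
  at node 10 with bounds (-inf, 15): OK
  at node 44 with bounds (22, 46): OK
  at node 34 with bounds (22, 44): OK
  at node 26 with bounds (22, 34): OK
No violation found at any node.
Result: Valid BST


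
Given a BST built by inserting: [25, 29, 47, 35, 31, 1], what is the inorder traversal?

Tree insertion order: [25, 29, 47, 35, 31, 1]
Tree (level-order array): [25, 1, 29, None, None, None, 47, 35, None, 31]
Inorder traversal: [1, 25, 29, 31, 35, 47]


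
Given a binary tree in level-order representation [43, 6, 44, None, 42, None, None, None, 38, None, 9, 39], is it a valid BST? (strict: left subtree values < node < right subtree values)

Level-order array: [43, 6, 44, None, 42, None, None, None, 38, None, 9, 39]
Validate using subtree bounds (lo, hi): at each node, require lo < value < hi,
then recurse left with hi=value and right with lo=value.
Preorder trace (stopping at first violation):
  at node 43 with bounds (-inf, +inf): OK
  at node 6 with bounds (-inf, 43): OK
  at node 42 with bounds (6, 43): OK
  at node 38 with bounds (42, 43): VIOLATION
Node 38 violates its bound: not (42 < 38 < 43).
Result: Not a valid BST


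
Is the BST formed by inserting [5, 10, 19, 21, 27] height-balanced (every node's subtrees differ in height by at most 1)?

Tree (level-order array): [5, None, 10, None, 19, None, 21, None, 27]
Definition: a tree is height-balanced if, at every node, |h(left) - h(right)| <= 1 (empty subtree has height -1).
Bottom-up per-node check:
  node 27: h_left=-1, h_right=-1, diff=0 [OK], height=0
  node 21: h_left=-1, h_right=0, diff=1 [OK], height=1
  node 19: h_left=-1, h_right=1, diff=2 [FAIL (|-1-1|=2 > 1)], height=2
  node 10: h_left=-1, h_right=2, diff=3 [FAIL (|-1-2|=3 > 1)], height=3
  node 5: h_left=-1, h_right=3, diff=4 [FAIL (|-1-3|=4 > 1)], height=4
Node 19 violates the condition: |-1 - 1| = 2 > 1.
Result: Not balanced


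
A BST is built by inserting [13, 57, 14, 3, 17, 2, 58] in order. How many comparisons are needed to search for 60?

Search path for 60: 13 -> 57 -> 58
Found: False
Comparisons: 3


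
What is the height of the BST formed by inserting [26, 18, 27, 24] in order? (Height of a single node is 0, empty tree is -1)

Insertion order: [26, 18, 27, 24]
Tree (level-order array): [26, 18, 27, None, 24]
Compute height bottom-up (empty subtree = -1):
  height(24) = 1 + max(-1, -1) = 0
  height(18) = 1 + max(-1, 0) = 1
  height(27) = 1 + max(-1, -1) = 0
  height(26) = 1 + max(1, 0) = 2
Height = 2


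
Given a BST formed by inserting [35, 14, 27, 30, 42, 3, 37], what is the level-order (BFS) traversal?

Tree insertion order: [35, 14, 27, 30, 42, 3, 37]
Tree (level-order array): [35, 14, 42, 3, 27, 37, None, None, None, None, 30]
BFS from the root, enqueuing left then right child of each popped node:
  queue [35] -> pop 35, enqueue [14, 42], visited so far: [35]
  queue [14, 42] -> pop 14, enqueue [3, 27], visited so far: [35, 14]
  queue [42, 3, 27] -> pop 42, enqueue [37], visited so far: [35, 14, 42]
  queue [3, 27, 37] -> pop 3, enqueue [none], visited so far: [35, 14, 42, 3]
  queue [27, 37] -> pop 27, enqueue [30], visited so far: [35, 14, 42, 3, 27]
  queue [37, 30] -> pop 37, enqueue [none], visited so far: [35, 14, 42, 3, 27, 37]
  queue [30] -> pop 30, enqueue [none], visited so far: [35, 14, 42, 3, 27, 37, 30]
Result: [35, 14, 42, 3, 27, 37, 30]


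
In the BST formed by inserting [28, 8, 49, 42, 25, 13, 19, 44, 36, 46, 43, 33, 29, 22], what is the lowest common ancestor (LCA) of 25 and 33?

Tree insertion order: [28, 8, 49, 42, 25, 13, 19, 44, 36, 46, 43, 33, 29, 22]
Tree (level-order array): [28, 8, 49, None, 25, 42, None, 13, None, 36, 44, None, 19, 33, None, 43, 46, None, 22, 29]
In a BST, the LCA of p=25, q=33 is the first node v on the
root-to-leaf path with p <= v <= q (go left if both < v, right if both > v).
Walk from root:
  at 28: 25 <= 28 <= 33, this is the LCA
LCA = 28


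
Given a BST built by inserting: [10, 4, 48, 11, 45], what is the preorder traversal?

Tree insertion order: [10, 4, 48, 11, 45]
Tree (level-order array): [10, 4, 48, None, None, 11, None, None, 45]
Preorder traversal: [10, 4, 48, 11, 45]


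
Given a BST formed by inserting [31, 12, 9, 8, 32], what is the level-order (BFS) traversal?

Tree insertion order: [31, 12, 9, 8, 32]
Tree (level-order array): [31, 12, 32, 9, None, None, None, 8]
BFS from the root, enqueuing left then right child of each popped node:
  queue [31] -> pop 31, enqueue [12, 32], visited so far: [31]
  queue [12, 32] -> pop 12, enqueue [9], visited so far: [31, 12]
  queue [32, 9] -> pop 32, enqueue [none], visited so far: [31, 12, 32]
  queue [9] -> pop 9, enqueue [8], visited so far: [31, 12, 32, 9]
  queue [8] -> pop 8, enqueue [none], visited so far: [31, 12, 32, 9, 8]
Result: [31, 12, 32, 9, 8]


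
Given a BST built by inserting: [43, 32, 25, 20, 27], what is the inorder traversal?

Tree insertion order: [43, 32, 25, 20, 27]
Tree (level-order array): [43, 32, None, 25, None, 20, 27]
Inorder traversal: [20, 25, 27, 32, 43]


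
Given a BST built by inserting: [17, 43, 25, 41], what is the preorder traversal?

Tree insertion order: [17, 43, 25, 41]
Tree (level-order array): [17, None, 43, 25, None, None, 41]
Preorder traversal: [17, 43, 25, 41]


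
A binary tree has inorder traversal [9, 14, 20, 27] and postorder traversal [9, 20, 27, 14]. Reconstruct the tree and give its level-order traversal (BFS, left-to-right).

Inorder:   [9, 14, 20, 27]
Postorder: [9, 20, 27, 14]
Algorithm: postorder visits root last, so walk postorder right-to-left;
each value is the root of the current inorder slice — split it at that
value, recurse on the right subtree first, then the left.
Recursive splits:
  root=14; inorder splits into left=[9], right=[20, 27]
  root=27; inorder splits into left=[20], right=[]
  root=20; inorder splits into left=[], right=[]
  root=9; inorder splits into left=[], right=[]
Reconstructed level-order: [14, 9, 27, 20]


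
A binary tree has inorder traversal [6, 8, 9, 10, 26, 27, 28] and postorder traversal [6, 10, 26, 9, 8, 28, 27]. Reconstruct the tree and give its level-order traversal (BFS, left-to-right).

Inorder:   [6, 8, 9, 10, 26, 27, 28]
Postorder: [6, 10, 26, 9, 8, 28, 27]
Algorithm: postorder visits root last, so walk postorder right-to-left;
each value is the root of the current inorder slice — split it at that
value, recurse on the right subtree first, then the left.
Recursive splits:
  root=27; inorder splits into left=[6, 8, 9, 10, 26], right=[28]
  root=28; inorder splits into left=[], right=[]
  root=8; inorder splits into left=[6], right=[9, 10, 26]
  root=9; inorder splits into left=[], right=[10, 26]
  root=26; inorder splits into left=[10], right=[]
  root=10; inorder splits into left=[], right=[]
  root=6; inorder splits into left=[], right=[]
Reconstructed level-order: [27, 8, 28, 6, 9, 26, 10]


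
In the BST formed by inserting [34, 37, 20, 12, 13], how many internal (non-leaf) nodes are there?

Tree built from: [34, 37, 20, 12, 13]
Tree (level-order array): [34, 20, 37, 12, None, None, None, None, 13]
Rule: An internal node has at least one child.
Per-node child counts:
  node 34: 2 child(ren)
  node 20: 1 child(ren)
  node 12: 1 child(ren)
  node 13: 0 child(ren)
  node 37: 0 child(ren)
Matching nodes: [34, 20, 12]
Count of internal (non-leaf) nodes: 3


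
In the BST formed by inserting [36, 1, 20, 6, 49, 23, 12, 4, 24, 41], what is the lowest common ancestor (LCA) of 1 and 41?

Tree insertion order: [36, 1, 20, 6, 49, 23, 12, 4, 24, 41]
Tree (level-order array): [36, 1, 49, None, 20, 41, None, 6, 23, None, None, 4, 12, None, 24]
In a BST, the LCA of p=1, q=41 is the first node v on the
root-to-leaf path with p <= v <= q (go left if both < v, right if both > v).
Walk from root:
  at 36: 1 <= 36 <= 41, this is the LCA
LCA = 36


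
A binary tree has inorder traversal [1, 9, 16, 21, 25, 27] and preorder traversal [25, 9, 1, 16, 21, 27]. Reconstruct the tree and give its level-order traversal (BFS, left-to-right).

Inorder:  [1, 9, 16, 21, 25, 27]
Preorder: [25, 9, 1, 16, 21, 27]
Algorithm: preorder visits root first, so consume preorder in order;
for each root, split the current inorder slice at that value into
left-subtree inorder and right-subtree inorder, then recurse.
Recursive splits:
  root=25; inorder splits into left=[1, 9, 16, 21], right=[27]
  root=9; inorder splits into left=[1], right=[16, 21]
  root=1; inorder splits into left=[], right=[]
  root=16; inorder splits into left=[], right=[21]
  root=21; inorder splits into left=[], right=[]
  root=27; inorder splits into left=[], right=[]
Reconstructed level-order: [25, 9, 27, 1, 16, 21]


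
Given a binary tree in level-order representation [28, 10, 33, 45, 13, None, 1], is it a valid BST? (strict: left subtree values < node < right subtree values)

Level-order array: [28, 10, 33, 45, 13, None, 1]
Validate using subtree bounds (lo, hi): at each node, require lo < value < hi,
then recurse left with hi=value and right with lo=value.
Preorder trace (stopping at first violation):
  at node 28 with bounds (-inf, +inf): OK
  at node 10 with bounds (-inf, 28): OK
  at node 45 with bounds (-inf, 10): VIOLATION
Node 45 violates its bound: not (-inf < 45 < 10).
Result: Not a valid BST


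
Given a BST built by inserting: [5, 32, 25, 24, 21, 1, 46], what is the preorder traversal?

Tree insertion order: [5, 32, 25, 24, 21, 1, 46]
Tree (level-order array): [5, 1, 32, None, None, 25, 46, 24, None, None, None, 21]
Preorder traversal: [5, 1, 32, 25, 24, 21, 46]


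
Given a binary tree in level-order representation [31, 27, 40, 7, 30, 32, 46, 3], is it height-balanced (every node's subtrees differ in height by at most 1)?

Tree (level-order array): [31, 27, 40, 7, 30, 32, 46, 3]
Definition: a tree is height-balanced if, at every node, |h(left) - h(right)| <= 1 (empty subtree has height -1).
Bottom-up per-node check:
  node 3: h_left=-1, h_right=-1, diff=0 [OK], height=0
  node 7: h_left=0, h_right=-1, diff=1 [OK], height=1
  node 30: h_left=-1, h_right=-1, diff=0 [OK], height=0
  node 27: h_left=1, h_right=0, diff=1 [OK], height=2
  node 32: h_left=-1, h_right=-1, diff=0 [OK], height=0
  node 46: h_left=-1, h_right=-1, diff=0 [OK], height=0
  node 40: h_left=0, h_right=0, diff=0 [OK], height=1
  node 31: h_left=2, h_right=1, diff=1 [OK], height=3
All nodes satisfy the balance condition.
Result: Balanced


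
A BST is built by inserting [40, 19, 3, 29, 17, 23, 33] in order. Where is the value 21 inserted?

Starting tree (level order): [40, 19, None, 3, 29, None, 17, 23, 33]
Insertion path: 40 -> 19 -> 29 -> 23
Result: insert 21 as left child of 23
Final tree (level order): [40, 19, None, 3, 29, None, 17, 23, 33, None, None, 21]


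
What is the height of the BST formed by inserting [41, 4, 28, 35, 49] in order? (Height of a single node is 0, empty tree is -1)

Insertion order: [41, 4, 28, 35, 49]
Tree (level-order array): [41, 4, 49, None, 28, None, None, None, 35]
Compute height bottom-up (empty subtree = -1):
  height(35) = 1 + max(-1, -1) = 0
  height(28) = 1 + max(-1, 0) = 1
  height(4) = 1 + max(-1, 1) = 2
  height(49) = 1 + max(-1, -1) = 0
  height(41) = 1 + max(2, 0) = 3
Height = 3


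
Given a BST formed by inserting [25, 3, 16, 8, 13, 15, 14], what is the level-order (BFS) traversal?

Tree insertion order: [25, 3, 16, 8, 13, 15, 14]
Tree (level-order array): [25, 3, None, None, 16, 8, None, None, 13, None, 15, 14]
BFS from the root, enqueuing left then right child of each popped node:
  queue [25] -> pop 25, enqueue [3], visited so far: [25]
  queue [3] -> pop 3, enqueue [16], visited so far: [25, 3]
  queue [16] -> pop 16, enqueue [8], visited so far: [25, 3, 16]
  queue [8] -> pop 8, enqueue [13], visited so far: [25, 3, 16, 8]
  queue [13] -> pop 13, enqueue [15], visited so far: [25, 3, 16, 8, 13]
  queue [15] -> pop 15, enqueue [14], visited so far: [25, 3, 16, 8, 13, 15]
  queue [14] -> pop 14, enqueue [none], visited so far: [25, 3, 16, 8, 13, 15, 14]
Result: [25, 3, 16, 8, 13, 15, 14]


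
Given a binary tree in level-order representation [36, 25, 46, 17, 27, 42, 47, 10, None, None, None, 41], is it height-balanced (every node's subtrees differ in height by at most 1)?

Tree (level-order array): [36, 25, 46, 17, 27, 42, 47, 10, None, None, None, 41]
Definition: a tree is height-balanced if, at every node, |h(left) - h(right)| <= 1 (empty subtree has height -1).
Bottom-up per-node check:
  node 10: h_left=-1, h_right=-1, diff=0 [OK], height=0
  node 17: h_left=0, h_right=-1, diff=1 [OK], height=1
  node 27: h_left=-1, h_right=-1, diff=0 [OK], height=0
  node 25: h_left=1, h_right=0, diff=1 [OK], height=2
  node 41: h_left=-1, h_right=-1, diff=0 [OK], height=0
  node 42: h_left=0, h_right=-1, diff=1 [OK], height=1
  node 47: h_left=-1, h_right=-1, diff=0 [OK], height=0
  node 46: h_left=1, h_right=0, diff=1 [OK], height=2
  node 36: h_left=2, h_right=2, diff=0 [OK], height=3
All nodes satisfy the balance condition.
Result: Balanced


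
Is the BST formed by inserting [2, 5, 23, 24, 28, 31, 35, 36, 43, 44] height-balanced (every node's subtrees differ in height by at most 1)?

Tree (level-order array): [2, None, 5, None, 23, None, 24, None, 28, None, 31, None, 35, None, 36, None, 43, None, 44]
Definition: a tree is height-balanced if, at every node, |h(left) - h(right)| <= 1 (empty subtree has height -1).
Bottom-up per-node check:
  node 44: h_left=-1, h_right=-1, diff=0 [OK], height=0
  node 43: h_left=-1, h_right=0, diff=1 [OK], height=1
  node 36: h_left=-1, h_right=1, diff=2 [FAIL (|-1-1|=2 > 1)], height=2
  node 35: h_left=-1, h_right=2, diff=3 [FAIL (|-1-2|=3 > 1)], height=3
  node 31: h_left=-1, h_right=3, diff=4 [FAIL (|-1-3|=4 > 1)], height=4
  node 28: h_left=-1, h_right=4, diff=5 [FAIL (|-1-4|=5 > 1)], height=5
  node 24: h_left=-1, h_right=5, diff=6 [FAIL (|-1-5|=6 > 1)], height=6
  node 23: h_left=-1, h_right=6, diff=7 [FAIL (|-1-6|=7 > 1)], height=7
  node 5: h_left=-1, h_right=7, diff=8 [FAIL (|-1-7|=8 > 1)], height=8
  node 2: h_left=-1, h_right=8, diff=9 [FAIL (|-1-8|=9 > 1)], height=9
Node 36 violates the condition: |-1 - 1| = 2 > 1.
Result: Not balanced


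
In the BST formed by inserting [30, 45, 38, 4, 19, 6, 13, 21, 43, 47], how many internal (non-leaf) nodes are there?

Tree built from: [30, 45, 38, 4, 19, 6, 13, 21, 43, 47]
Tree (level-order array): [30, 4, 45, None, 19, 38, 47, 6, 21, None, 43, None, None, None, 13]
Rule: An internal node has at least one child.
Per-node child counts:
  node 30: 2 child(ren)
  node 4: 1 child(ren)
  node 19: 2 child(ren)
  node 6: 1 child(ren)
  node 13: 0 child(ren)
  node 21: 0 child(ren)
  node 45: 2 child(ren)
  node 38: 1 child(ren)
  node 43: 0 child(ren)
  node 47: 0 child(ren)
Matching nodes: [30, 4, 19, 6, 45, 38]
Count of internal (non-leaf) nodes: 6


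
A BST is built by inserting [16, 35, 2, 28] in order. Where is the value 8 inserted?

Starting tree (level order): [16, 2, 35, None, None, 28]
Insertion path: 16 -> 2
Result: insert 8 as right child of 2
Final tree (level order): [16, 2, 35, None, 8, 28]


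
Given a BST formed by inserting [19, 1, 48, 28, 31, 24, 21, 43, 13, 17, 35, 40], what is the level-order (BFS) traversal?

Tree insertion order: [19, 1, 48, 28, 31, 24, 21, 43, 13, 17, 35, 40]
Tree (level-order array): [19, 1, 48, None, 13, 28, None, None, 17, 24, 31, None, None, 21, None, None, 43, None, None, 35, None, None, 40]
BFS from the root, enqueuing left then right child of each popped node:
  queue [19] -> pop 19, enqueue [1, 48], visited so far: [19]
  queue [1, 48] -> pop 1, enqueue [13], visited so far: [19, 1]
  queue [48, 13] -> pop 48, enqueue [28], visited so far: [19, 1, 48]
  queue [13, 28] -> pop 13, enqueue [17], visited so far: [19, 1, 48, 13]
  queue [28, 17] -> pop 28, enqueue [24, 31], visited so far: [19, 1, 48, 13, 28]
  queue [17, 24, 31] -> pop 17, enqueue [none], visited so far: [19, 1, 48, 13, 28, 17]
  queue [24, 31] -> pop 24, enqueue [21], visited so far: [19, 1, 48, 13, 28, 17, 24]
  queue [31, 21] -> pop 31, enqueue [43], visited so far: [19, 1, 48, 13, 28, 17, 24, 31]
  queue [21, 43] -> pop 21, enqueue [none], visited so far: [19, 1, 48, 13, 28, 17, 24, 31, 21]
  queue [43] -> pop 43, enqueue [35], visited so far: [19, 1, 48, 13, 28, 17, 24, 31, 21, 43]
  queue [35] -> pop 35, enqueue [40], visited so far: [19, 1, 48, 13, 28, 17, 24, 31, 21, 43, 35]
  queue [40] -> pop 40, enqueue [none], visited so far: [19, 1, 48, 13, 28, 17, 24, 31, 21, 43, 35, 40]
Result: [19, 1, 48, 13, 28, 17, 24, 31, 21, 43, 35, 40]


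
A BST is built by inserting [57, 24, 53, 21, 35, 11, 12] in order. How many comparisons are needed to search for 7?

Search path for 7: 57 -> 24 -> 21 -> 11
Found: False
Comparisons: 4


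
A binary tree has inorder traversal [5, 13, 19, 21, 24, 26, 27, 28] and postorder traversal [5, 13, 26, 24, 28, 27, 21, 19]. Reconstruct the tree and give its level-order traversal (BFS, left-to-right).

Inorder:   [5, 13, 19, 21, 24, 26, 27, 28]
Postorder: [5, 13, 26, 24, 28, 27, 21, 19]
Algorithm: postorder visits root last, so walk postorder right-to-left;
each value is the root of the current inorder slice — split it at that
value, recurse on the right subtree first, then the left.
Recursive splits:
  root=19; inorder splits into left=[5, 13], right=[21, 24, 26, 27, 28]
  root=21; inorder splits into left=[], right=[24, 26, 27, 28]
  root=27; inorder splits into left=[24, 26], right=[28]
  root=28; inorder splits into left=[], right=[]
  root=24; inorder splits into left=[], right=[26]
  root=26; inorder splits into left=[], right=[]
  root=13; inorder splits into left=[5], right=[]
  root=5; inorder splits into left=[], right=[]
Reconstructed level-order: [19, 13, 21, 5, 27, 24, 28, 26]


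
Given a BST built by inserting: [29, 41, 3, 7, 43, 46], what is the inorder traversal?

Tree insertion order: [29, 41, 3, 7, 43, 46]
Tree (level-order array): [29, 3, 41, None, 7, None, 43, None, None, None, 46]
Inorder traversal: [3, 7, 29, 41, 43, 46]


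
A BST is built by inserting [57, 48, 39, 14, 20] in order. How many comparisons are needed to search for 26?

Search path for 26: 57 -> 48 -> 39 -> 14 -> 20
Found: False
Comparisons: 5


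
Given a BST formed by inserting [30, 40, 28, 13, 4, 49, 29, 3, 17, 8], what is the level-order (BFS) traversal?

Tree insertion order: [30, 40, 28, 13, 4, 49, 29, 3, 17, 8]
Tree (level-order array): [30, 28, 40, 13, 29, None, 49, 4, 17, None, None, None, None, 3, 8]
BFS from the root, enqueuing left then right child of each popped node:
  queue [30] -> pop 30, enqueue [28, 40], visited so far: [30]
  queue [28, 40] -> pop 28, enqueue [13, 29], visited so far: [30, 28]
  queue [40, 13, 29] -> pop 40, enqueue [49], visited so far: [30, 28, 40]
  queue [13, 29, 49] -> pop 13, enqueue [4, 17], visited so far: [30, 28, 40, 13]
  queue [29, 49, 4, 17] -> pop 29, enqueue [none], visited so far: [30, 28, 40, 13, 29]
  queue [49, 4, 17] -> pop 49, enqueue [none], visited so far: [30, 28, 40, 13, 29, 49]
  queue [4, 17] -> pop 4, enqueue [3, 8], visited so far: [30, 28, 40, 13, 29, 49, 4]
  queue [17, 3, 8] -> pop 17, enqueue [none], visited so far: [30, 28, 40, 13, 29, 49, 4, 17]
  queue [3, 8] -> pop 3, enqueue [none], visited so far: [30, 28, 40, 13, 29, 49, 4, 17, 3]
  queue [8] -> pop 8, enqueue [none], visited so far: [30, 28, 40, 13, 29, 49, 4, 17, 3, 8]
Result: [30, 28, 40, 13, 29, 49, 4, 17, 3, 8]


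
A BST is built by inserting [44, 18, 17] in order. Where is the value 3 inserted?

Starting tree (level order): [44, 18, None, 17]
Insertion path: 44 -> 18 -> 17
Result: insert 3 as left child of 17
Final tree (level order): [44, 18, None, 17, None, 3]


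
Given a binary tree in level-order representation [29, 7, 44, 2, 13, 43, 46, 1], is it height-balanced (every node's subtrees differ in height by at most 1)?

Tree (level-order array): [29, 7, 44, 2, 13, 43, 46, 1]
Definition: a tree is height-balanced if, at every node, |h(left) - h(right)| <= 1 (empty subtree has height -1).
Bottom-up per-node check:
  node 1: h_left=-1, h_right=-1, diff=0 [OK], height=0
  node 2: h_left=0, h_right=-1, diff=1 [OK], height=1
  node 13: h_left=-1, h_right=-1, diff=0 [OK], height=0
  node 7: h_left=1, h_right=0, diff=1 [OK], height=2
  node 43: h_left=-1, h_right=-1, diff=0 [OK], height=0
  node 46: h_left=-1, h_right=-1, diff=0 [OK], height=0
  node 44: h_left=0, h_right=0, diff=0 [OK], height=1
  node 29: h_left=2, h_right=1, diff=1 [OK], height=3
All nodes satisfy the balance condition.
Result: Balanced


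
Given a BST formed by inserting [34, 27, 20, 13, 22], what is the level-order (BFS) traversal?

Tree insertion order: [34, 27, 20, 13, 22]
Tree (level-order array): [34, 27, None, 20, None, 13, 22]
BFS from the root, enqueuing left then right child of each popped node:
  queue [34] -> pop 34, enqueue [27], visited so far: [34]
  queue [27] -> pop 27, enqueue [20], visited so far: [34, 27]
  queue [20] -> pop 20, enqueue [13, 22], visited so far: [34, 27, 20]
  queue [13, 22] -> pop 13, enqueue [none], visited so far: [34, 27, 20, 13]
  queue [22] -> pop 22, enqueue [none], visited so far: [34, 27, 20, 13, 22]
Result: [34, 27, 20, 13, 22]


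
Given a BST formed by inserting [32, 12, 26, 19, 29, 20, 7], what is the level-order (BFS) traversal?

Tree insertion order: [32, 12, 26, 19, 29, 20, 7]
Tree (level-order array): [32, 12, None, 7, 26, None, None, 19, 29, None, 20]
BFS from the root, enqueuing left then right child of each popped node:
  queue [32] -> pop 32, enqueue [12], visited so far: [32]
  queue [12] -> pop 12, enqueue [7, 26], visited so far: [32, 12]
  queue [7, 26] -> pop 7, enqueue [none], visited so far: [32, 12, 7]
  queue [26] -> pop 26, enqueue [19, 29], visited so far: [32, 12, 7, 26]
  queue [19, 29] -> pop 19, enqueue [20], visited so far: [32, 12, 7, 26, 19]
  queue [29, 20] -> pop 29, enqueue [none], visited so far: [32, 12, 7, 26, 19, 29]
  queue [20] -> pop 20, enqueue [none], visited so far: [32, 12, 7, 26, 19, 29, 20]
Result: [32, 12, 7, 26, 19, 29, 20]


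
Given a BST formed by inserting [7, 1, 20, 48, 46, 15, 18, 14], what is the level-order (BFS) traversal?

Tree insertion order: [7, 1, 20, 48, 46, 15, 18, 14]
Tree (level-order array): [7, 1, 20, None, None, 15, 48, 14, 18, 46]
BFS from the root, enqueuing left then right child of each popped node:
  queue [7] -> pop 7, enqueue [1, 20], visited so far: [7]
  queue [1, 20] -> pop 1, enqueue [none], visited so far: [7, 1]
  queue [20] -> pop 20, enqueue [15, 48], visited so far: [7, 1, 20]
  queue [15, 48] -> pop 15, enqueue [14, 18], visited so far: [7, 1, 20, 15]
  queue [48, 14, 18] -> pop 48, enqueue [46], visited so far: [7, 1, 20, 15, 48]
  queue [14, 18, 46] -> pop 14, enqueue [none], visited so far: [7, 1, 20, 15, 48, 14]
  queue [18, 46] -> pop 18, enqueue [none], visited so far: [7, 1, 20, 15, 48, 14, 18]
  queue [46] -> pop 46, enqueue [none], visited so far: [7, 1, 20, 15, 48, 14, 18, 46]
Result: [7, 1, 20, 15, 48, 14, 18, 46]


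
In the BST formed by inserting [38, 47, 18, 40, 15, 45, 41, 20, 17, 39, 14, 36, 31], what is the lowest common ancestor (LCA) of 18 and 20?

Tree insertion order: [38, 47, 18, 40, 15, 45, 41, 20, 17, 39, 14, 36, 31]
Tree (level-order array): [38, 18, 47, 15, 20, 40, None, 14, 17, None, 36, 39, 45, None, None, None, None, 31, None, None, None, 41]
In a BST, the LCA of p=18, q=20 is the first node v on the
root-to-leaf path with p <= v <= q (go left if both < v, right if both > v).
Walk from root:
  at 38: both 18 and 20 < 38, go left
  at 18: 18 <= 18 <= 20, this is the LCA
LCA = 18


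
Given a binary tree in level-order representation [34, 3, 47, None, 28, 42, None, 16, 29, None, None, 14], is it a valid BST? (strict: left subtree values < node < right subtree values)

Level-order array: [34, 3, 47, None, 28, 42, None, 16, 29, None, None, 14]
Validate using subtree bounds (lo, hi): at each node, require lo < value < hi,
then recurse left with hi=value and right with lo=value.
Preorder trace (stopping at first violation):
  at node 34 with bounds (-inf, +inf): OK
  at node 3 with bounds (-inf, 34): OK
  at node 28 with bounds (3, 34): OK
  at node 16 with bounds (3, 28): OK
  at node 14 with bounds (3, 16): OK
  at node 29 with bounds (28, 34): OK
  at node 47 with bounds (34, +inf): OK
  at node 42 with bounds (34, 47): OK
No violation found at any node.
Result: Valid BST


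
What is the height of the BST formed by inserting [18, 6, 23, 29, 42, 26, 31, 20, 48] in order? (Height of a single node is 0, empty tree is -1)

Insertion order: [18, 6, 23, 29, 42, 26, 31, 20, 48]
Tree (level-order array): [18, 6, 23, None, None, 20, 29, None, None, 26, 42, None, None, 31, 48]
Compute height bottom-up (empty subtree = -1):
  height(6) = 1 + max(-1, -1) = 0
  height(20) = 1 + max(-1, -1) = 0
  height(26) = 1 + max(-1, -1) = 0
  height(31) = 1 + max(-1, -1) = 0
  height(48) = 1 + max(-1, -1) = 0
  height(42) = 1 + max(0, 0) = 1
  height(29) = 1 + max(0, 1) = 2
  height(23) = 1 + max(0, 2) = 3
  height(18) = 1 + max(0, 3) = 4
Height = 4


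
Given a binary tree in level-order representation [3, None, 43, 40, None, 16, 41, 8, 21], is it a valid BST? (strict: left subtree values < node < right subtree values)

Level-order array: [3, None, 43, 40, None, 16, 41, 8, 21]
Validate using subtree bounds (lo, hi): at each node, require lo < value < hi,
then recurse left with hi=value and right with lo=value.
Preorder trace (stopping at first violation):
  at node 3 with bounds (-inf, +inf): OK
  at node 43 with bounds (3, +inf): OK
  at node 40 with bounds (3, 43): OK
  at node 16 with bounds (3, 40): OK
  at node 8 with bounds (3, 16): OK
  at node 21 with bounds (16, 40): OK
  at node 41 with bounds (40, 43): OK
No violation found at any node.
Result: Valid BST


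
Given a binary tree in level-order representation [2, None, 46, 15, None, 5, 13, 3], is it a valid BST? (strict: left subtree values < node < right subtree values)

Level-order array: [2, None, 46, 15, None, 5, 13, 3]
Validate using subtree bounds (lo, hi): at each node, require lo < value < hi,
then recurse left with hi=value and right with lo=value.
Preorder trace (stopping at first violation):
  at node 2 with bounds (-inf, +inf): OK
  at node 46 with bounds (2, +inf): OK
  at node 15 with bounds (2, 46): OK
  at node 5 with bounds (2, 15): OK
  at node 3 with bounds (2, 5): OK
  at node 13 with bounds (15, 46): VIOLATION
Node 13 violates its bound: not (15 < 13 < 46).
Result: Not a valid BST


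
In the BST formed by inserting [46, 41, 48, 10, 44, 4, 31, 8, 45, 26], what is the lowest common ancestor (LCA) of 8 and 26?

Tree insertion order: [46, 41, 48, 10, 44, 4, 31, 8, 45, 26]
Tree (level-order array): [46, 41, 48, 10, 44, None, None, 4, 31, None, 45, None, 8, 26]
In a BST, the LCA of p=8, q=26 is the first node v on the
root-to-leaf path with p <= v <= q (go left if both < v, right if both > v).
Walk from root:
  at 46: both 8 and 26 < 46, go left
  at 41: both 8 and 26 < 41, go left
  at 10: 8 <= 10 <= 26, this is the LCA
LCA = 10


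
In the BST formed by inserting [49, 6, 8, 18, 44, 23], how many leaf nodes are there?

Tree built from: [49, 6, 8, 18, 44, 23]
Tree (level-order array): [49, 6, None, None, 8, None, 18, None, 44, 23]
Rule: A leaf has 0 children.
Per-node child counts:
  node 49: 1 child(ren)
  node 6: 1 child(ren)
  node 8: 1 child(ren)
  node 18: 1 child(ren)
  node 44: 1 child(ren)
  node 23: 0 child(ren)
Matching nodes: [23]
Count of leaf nodes: 1


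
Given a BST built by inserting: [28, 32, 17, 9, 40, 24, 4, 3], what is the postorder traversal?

Tree insertion order: [28, 32, 17, 9, 40, 24, 4, 3]
Tree (level-order array): [28, 17, 32, 9, 24, None, 40, 4, None, None, None, None, None, 3]
Postorder traversal: [3, 4, 9, 24, 17, 40, 32, 28]


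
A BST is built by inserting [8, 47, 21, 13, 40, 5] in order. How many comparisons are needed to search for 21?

Search path for 21: 8 -> 47 -> 21
Found: True
Comparisons: 3


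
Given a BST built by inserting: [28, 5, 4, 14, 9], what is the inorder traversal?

Tree insertion order: [28, 5, 4, 14, 9]
Tree (level-order array): [28, 5, None, 4, 14, None, None, 9]
Inorder traversal: [4, 5, 9, 14, 28]


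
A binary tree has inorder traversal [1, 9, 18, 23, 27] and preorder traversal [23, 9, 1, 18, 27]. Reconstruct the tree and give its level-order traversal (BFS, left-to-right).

Inorder:  [1, 9, 18, 23, 27]
Preorder: [23, 9, 1, 18, 27]
Algorithm: preorder visits root first, so consume preorder in order;
for each root, split the current inorder slice at that value into
left-subtree inorder and right-subtree inorder, then recurse.
Recursive splits:
  root=23; inorder splits into left=[1, 9, 18], right=[27]
  root=9; inorder splits into left=[1], right=[18]
  root=1; inorder splits into left=[], right=[]
  root=18; inorder splits into left=[], right=[]
  root=27; inorder splits into left=[], right=[]
Reconstructed level-order: [23, 9, 27, 1, 18]


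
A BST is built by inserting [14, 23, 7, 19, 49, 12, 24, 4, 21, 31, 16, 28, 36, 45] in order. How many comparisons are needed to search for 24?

Search path for 24: 14 -> 23 -> 49 -> 24
Found: True
Comparisons: 4


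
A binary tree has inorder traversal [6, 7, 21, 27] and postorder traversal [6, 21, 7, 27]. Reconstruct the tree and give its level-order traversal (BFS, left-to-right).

Inorder:   [6, 7, 21, 27]
Postorder: [6, 21, 7, 27]
Algorithm: postorder visits root last, so walk postorder right-to-left;
each value is the root of the current inorder slice — split it at that
value, recurse on the right subtree first, then the left.
Recursive splits:
  root=27; inorder splits into left=[6, 7, 21], right=[]
  root=7; inorder splits into left=[6], right=[21]
  root=21; inorder splits into left=[], right=[]
  root=6; inorder splits into left=[], right=[]
Reconstructed level-order: [27, 7, 6, 21]


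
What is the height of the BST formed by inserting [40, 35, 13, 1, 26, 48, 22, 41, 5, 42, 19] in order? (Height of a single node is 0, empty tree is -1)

Insertion order: [40, 35, 13, 1, 26, 48, 22, 41, 5, 42, 19]
Tree (level-order array): [40, 35, 48, 13, None, 41, None, 1, 26, None, 42, None, 5, 22, None, None, None, None, None, 19]
Compute height bottom-up (empty subtree = -1):
  height(5) = 1 + max(-1, -1) = 0
  height(1) = 1 + max(-1, 0) = 1
  height(19) = 1 + max(-1, -1) = 0
  height(22) = 1 + max(0, -1) = 1
  height(26) = 1 + max(1, -1) = 2
  height(13) = 1 + max(1, 2) = 3
  height(35) = 1 + max(3, -1) = 4
  height(42) = 1 + max(-1, -1) = 0
  height(41) = 1 + max(-1, 0) = 1
  height(48) = 1 + max(1, -1) = 2
  height(40) = 1 + max(4, 2) = 5
Height = 5


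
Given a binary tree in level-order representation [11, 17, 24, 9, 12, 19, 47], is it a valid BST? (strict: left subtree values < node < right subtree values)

Level-order array: [11, 17, 24, 9, 12, 19, 47]
Validate using subtree bounds (lo, hi): at each node, require lo < value < hi,
then recurse left with hi=value and right with lo=value.
Preorder trace (stopping at first violation):
  at node 11 with bounds (-inf, +inf): OK
  at node 17 with bounds (-inf, 11): VIOLATION
Node 17 violates its bound: not (-inf < 17 < 11).
Result: Not a valid BST


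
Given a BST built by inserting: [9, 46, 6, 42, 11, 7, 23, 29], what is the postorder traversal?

Tree insertion order: [9, 46, 6, 42, 11, 7, 23, 29]
Tree (level-order array): [9, 6, 46, None, 7, 42, None, None, None, 11, None, None, 23, None, 29]
Postorder traversal: [7, 6, 29, 23, 11, 42, 46, 9]
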